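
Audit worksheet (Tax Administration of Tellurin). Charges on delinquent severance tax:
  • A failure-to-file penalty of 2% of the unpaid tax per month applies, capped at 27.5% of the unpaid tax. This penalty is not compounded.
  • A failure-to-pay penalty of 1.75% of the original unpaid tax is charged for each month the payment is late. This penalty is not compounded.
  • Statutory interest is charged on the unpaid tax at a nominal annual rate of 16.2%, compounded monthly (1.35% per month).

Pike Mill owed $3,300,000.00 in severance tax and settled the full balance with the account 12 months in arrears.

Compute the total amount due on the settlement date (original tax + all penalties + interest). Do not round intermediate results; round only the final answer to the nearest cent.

Failure-to-file: 12 × 2% × $3,300,000.00 = $792,000.00 (under the 27.5% cap)
Failure-to-pay penalty: 12 × 1.75% × $3,300,000.00 = $693,000.00
Interest: $3,300,000.00 × ((1 + 0.0135)^12 − 1) = $3,300,000.00 × 0.1745866… = $576,135.7297…
Total = $3,300,000.00 + $1,485,000.0000 + $576,135.7297… = $5,361,135.73

$5,361,135.73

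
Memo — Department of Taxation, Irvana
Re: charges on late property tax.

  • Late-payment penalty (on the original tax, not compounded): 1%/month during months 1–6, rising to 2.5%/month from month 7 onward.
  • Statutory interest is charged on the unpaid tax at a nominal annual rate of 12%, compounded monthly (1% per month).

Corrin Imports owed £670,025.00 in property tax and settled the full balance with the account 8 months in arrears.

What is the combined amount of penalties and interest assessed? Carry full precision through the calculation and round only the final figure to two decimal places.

Penalty, months 1–6: 6 × 1% × £670,025.00 = £40,201.50
Penalty, months 7–8: 2 × 2.5% × £670,025.00 = £33,501.25
Interest: £670,025.00 × ((1 + 0.01)^8 − 1) = £670,025.00 × 0.0828567… = £55,516.0642…
Penalties + interest = £73,702.7500 + £55,516.0642… = £129,218.81

£129,218.81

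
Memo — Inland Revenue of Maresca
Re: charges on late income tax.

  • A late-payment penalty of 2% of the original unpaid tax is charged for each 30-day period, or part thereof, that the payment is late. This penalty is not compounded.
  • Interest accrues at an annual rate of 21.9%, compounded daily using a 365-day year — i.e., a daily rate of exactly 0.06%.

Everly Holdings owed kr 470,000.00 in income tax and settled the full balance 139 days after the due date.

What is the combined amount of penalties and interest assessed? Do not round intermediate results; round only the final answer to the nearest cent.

Penalty periods: ⌈139/30⌉ = 5; penalty = 5 × 2% × kr 470,000.00 = kr 47,000.00
Interest: kr 470,000.00 × ((1 + 0.0006)^139 − 1) = kr 470,000.00 × 0.08694933… = kr 40,866.1838…
Penalties + interest = kr 47,000.0000 + kr 40,866.1838… = kr 87,866.18

kr 87,866.18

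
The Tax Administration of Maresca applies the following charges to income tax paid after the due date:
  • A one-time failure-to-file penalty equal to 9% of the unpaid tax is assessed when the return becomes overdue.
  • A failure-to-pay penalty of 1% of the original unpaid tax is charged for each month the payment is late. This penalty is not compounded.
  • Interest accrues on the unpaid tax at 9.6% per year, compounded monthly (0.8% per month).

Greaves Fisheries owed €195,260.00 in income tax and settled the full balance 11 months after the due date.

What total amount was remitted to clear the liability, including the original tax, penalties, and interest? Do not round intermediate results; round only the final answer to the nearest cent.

€252,198.96

Failure-to-file penalty: 9% × €195,260.00 = €17,573.40
Failure-to-pay penalty: 11 × 1% × €195,260.00 = €21,478.60
Interest: €195,260.00 × ((1 + 0.008)^11 − 1) = €195,260.00 × 0.0916058… = €17,886.9577…
Total = €195,260.00 + €39,052.0000 + €17,886.9577… = €252,198.96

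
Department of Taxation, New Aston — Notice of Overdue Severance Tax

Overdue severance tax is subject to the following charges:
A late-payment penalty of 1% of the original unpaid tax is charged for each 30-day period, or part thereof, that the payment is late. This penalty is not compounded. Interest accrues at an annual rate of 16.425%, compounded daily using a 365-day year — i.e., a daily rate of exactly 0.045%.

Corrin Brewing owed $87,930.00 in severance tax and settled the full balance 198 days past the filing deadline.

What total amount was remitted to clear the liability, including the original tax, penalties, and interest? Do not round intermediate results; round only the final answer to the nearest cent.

Penalty periods: ⌈198/30⌉ = 7; penalty = 7 × 1% × $87,930.00 = $6,155.10
Interest: $87,930.00 × ((1 + 0.00045)^198 − 1) = $87,930.00 × 0.09316806… = $8,192.2676…
Total = $87,930.00 + $6,155.1000 + $8,192.2676… = $102,277.37

$102,277.37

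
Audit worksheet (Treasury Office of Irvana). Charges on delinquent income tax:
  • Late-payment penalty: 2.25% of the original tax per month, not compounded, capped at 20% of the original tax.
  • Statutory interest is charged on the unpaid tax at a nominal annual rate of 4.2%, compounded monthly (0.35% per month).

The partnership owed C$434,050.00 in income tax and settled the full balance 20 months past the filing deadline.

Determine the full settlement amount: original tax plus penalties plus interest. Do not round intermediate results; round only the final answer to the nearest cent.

C$552,275.29

Penalty (uncapped): 20 × 2.25% × C$434,050.00 = C$195,322.50; cap = 20% × C$434,050.00 = C$86,810.00 → penalty = C$86,810.00
Interest: C$434,050.00 × ((1 + 0.0035)^20 − 1) = C$434,050.00 × 0.0723771… = C$31,415.2858…
Total = C$434,050.00 + C$86,810.0000 + C$31,415.2858… = C$552,275.29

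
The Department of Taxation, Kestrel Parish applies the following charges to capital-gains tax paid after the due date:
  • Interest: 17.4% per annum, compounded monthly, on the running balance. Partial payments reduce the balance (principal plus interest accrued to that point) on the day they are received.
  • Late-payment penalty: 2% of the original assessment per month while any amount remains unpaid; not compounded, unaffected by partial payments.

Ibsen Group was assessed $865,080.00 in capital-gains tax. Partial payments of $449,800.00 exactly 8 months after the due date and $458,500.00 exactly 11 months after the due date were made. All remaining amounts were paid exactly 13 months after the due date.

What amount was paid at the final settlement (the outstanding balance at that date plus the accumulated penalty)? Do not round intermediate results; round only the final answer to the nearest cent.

$312,774.68

Monthly rate = 17.4% ÷ 12 = 1.45%
Balance at month 8: $865,080.0000 × (1 + 0.0145)^8 = $970,672.4032…
After $449,800.00 payment: $970,672.4032… − $449,800.00 = $520,872.4032…
Balance at month 11: $520,872.4032… × (1 + 0.0145)^3 = $543,860.4809…
After $458,500.00 payment: $543,860.4809… − $458,500.00 = $85,360.4809…
Balance at month 13: $85,360.4809… × (1 + 0.0145)^2 = $87,853.8819…
Penalty: 13 × 2% × $865,080.00 = $224,920.80
Final settlement = outstanding balance + penalty = $87,853.8819… + $224,920.80 = $312,774.68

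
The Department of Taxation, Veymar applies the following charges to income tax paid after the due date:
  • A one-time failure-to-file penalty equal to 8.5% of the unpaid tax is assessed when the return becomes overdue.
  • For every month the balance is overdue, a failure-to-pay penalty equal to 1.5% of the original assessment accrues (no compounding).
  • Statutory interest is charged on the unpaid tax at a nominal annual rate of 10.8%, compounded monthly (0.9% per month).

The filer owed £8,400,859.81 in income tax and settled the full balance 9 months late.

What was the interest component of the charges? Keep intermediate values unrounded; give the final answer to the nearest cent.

Interest: £8,400,859.81 × ((1 + 0.009)^9 − 1) = £8,400,859.81 × 0.0839781… = £705,487.9946…

£705,487.99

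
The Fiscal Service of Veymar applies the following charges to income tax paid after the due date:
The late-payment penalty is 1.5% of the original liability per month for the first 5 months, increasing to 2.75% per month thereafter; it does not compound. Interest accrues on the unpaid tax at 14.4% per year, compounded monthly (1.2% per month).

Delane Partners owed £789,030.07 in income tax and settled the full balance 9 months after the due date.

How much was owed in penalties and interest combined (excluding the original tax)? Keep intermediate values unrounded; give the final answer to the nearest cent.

£235,392.76

Penalty, months 1–5: 5 × 1.5% × £789,030.07 = £59,177.26…
Penalty, months 6–9: 4 × 2.75% × £789,030.07 = £86,793.31…
Interest: £789,030.07 × ((1 + 0.012)^9 − 1) = £789,030.07 × 0.1133318… = £89,422.1952…
Penalties + interest = £145,970.5630… + £89,422.1952… = £235,392.76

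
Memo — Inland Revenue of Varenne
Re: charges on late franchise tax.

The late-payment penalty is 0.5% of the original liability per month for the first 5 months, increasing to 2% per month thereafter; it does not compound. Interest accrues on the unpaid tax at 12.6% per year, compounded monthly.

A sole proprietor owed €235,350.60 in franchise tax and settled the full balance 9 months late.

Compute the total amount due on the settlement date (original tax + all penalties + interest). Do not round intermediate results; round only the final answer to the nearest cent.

Penalty, months 1–5: 5 × 0.5% × €235,350.60 = €5,883.77…
Penalty, months 6–9: 4 × 2% × €235,350.60 = €18,828.05…
Interest (12.6%/yr ÷ 12 = 1.05%/month): €235,350.60 × ((1 + 0.0105)^9 − 1) = €23,197.9881…
Total = €235,350.60 + €24,711.8130 + €23,197.9881… = €283,260.40

€283,260.40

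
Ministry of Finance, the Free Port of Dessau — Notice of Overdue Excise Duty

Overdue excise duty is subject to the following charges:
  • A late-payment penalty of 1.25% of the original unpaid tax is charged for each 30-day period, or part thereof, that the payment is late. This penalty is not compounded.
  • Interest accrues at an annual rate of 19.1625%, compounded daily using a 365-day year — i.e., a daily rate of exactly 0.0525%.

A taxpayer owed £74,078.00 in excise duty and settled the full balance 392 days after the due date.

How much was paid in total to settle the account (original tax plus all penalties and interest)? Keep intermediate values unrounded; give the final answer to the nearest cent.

Penalty periods: ⌈392/30⌉ = 14; penalty = 14 × 1.25% × £74,078.00 = £12,963.65
Interest: £74,078.00 × ((1 + 0.000525)^392 − 1) = £74,078.00 × 0.22844114… = £16,922.4625…
Total = £74,078.00 + £12,963.6500 + £16,922.4625… = £103,964.11

£103,964.11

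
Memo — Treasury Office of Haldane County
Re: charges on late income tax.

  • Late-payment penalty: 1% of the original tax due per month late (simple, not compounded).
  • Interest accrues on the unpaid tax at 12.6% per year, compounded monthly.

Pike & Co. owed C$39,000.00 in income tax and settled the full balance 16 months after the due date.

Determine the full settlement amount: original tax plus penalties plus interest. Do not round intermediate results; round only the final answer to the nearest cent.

Late-payment penalty = 1% × C$39,000.00 × 16 mo = C$6,240.00
Interest (12.6%/yr ÷ 12 = 1.05%/month): C$39,000.00 × ((1 + 0.0105)^16 − 1) = C$7,094.1375…
Total = C$39,000.00 + C$6,240.0000 + C$7,094.1375… = C$52,334.14

C$52,334.14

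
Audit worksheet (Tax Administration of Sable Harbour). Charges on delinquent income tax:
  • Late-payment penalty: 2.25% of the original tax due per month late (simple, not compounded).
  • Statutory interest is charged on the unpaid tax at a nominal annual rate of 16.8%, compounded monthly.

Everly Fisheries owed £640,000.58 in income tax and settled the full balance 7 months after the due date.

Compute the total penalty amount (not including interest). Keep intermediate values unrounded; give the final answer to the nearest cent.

Late-payment penalty = 2.25% × £640,000.58 × 7 mo = £100,800.09…

£100,800.09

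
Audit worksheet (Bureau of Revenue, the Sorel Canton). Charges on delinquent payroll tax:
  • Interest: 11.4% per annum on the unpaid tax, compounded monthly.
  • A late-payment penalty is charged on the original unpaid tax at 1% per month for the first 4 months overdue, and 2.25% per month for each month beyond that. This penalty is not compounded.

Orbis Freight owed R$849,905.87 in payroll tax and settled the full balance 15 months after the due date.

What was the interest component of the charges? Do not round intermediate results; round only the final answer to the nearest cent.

R$129,506.71

Interest (11.4%/yr ÷ 12 = 0.95%/month): R$849,905.87 × ((1 + 0.0095)^15 − 1) = R$129,506.7100…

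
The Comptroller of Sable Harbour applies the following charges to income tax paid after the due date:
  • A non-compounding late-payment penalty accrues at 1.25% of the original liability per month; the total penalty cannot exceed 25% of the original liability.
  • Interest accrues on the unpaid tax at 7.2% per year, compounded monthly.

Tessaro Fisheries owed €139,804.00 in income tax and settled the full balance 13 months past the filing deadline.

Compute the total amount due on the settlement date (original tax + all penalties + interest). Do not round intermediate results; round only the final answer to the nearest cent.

Penalty: 13 × 1.25% × €139,804.00 = €22,718.15 (below the 25% cap of €34,951.00)
Interest (7.2%/yr ÷ 12 = 0.6%/month): €139,804.00 × ((1 + 0.006)^13 − 1) = €11,306.0491…
Total = €139,804.00 + €22,718.1500 + €11,306.0491… = €173,828.20

€173,828.20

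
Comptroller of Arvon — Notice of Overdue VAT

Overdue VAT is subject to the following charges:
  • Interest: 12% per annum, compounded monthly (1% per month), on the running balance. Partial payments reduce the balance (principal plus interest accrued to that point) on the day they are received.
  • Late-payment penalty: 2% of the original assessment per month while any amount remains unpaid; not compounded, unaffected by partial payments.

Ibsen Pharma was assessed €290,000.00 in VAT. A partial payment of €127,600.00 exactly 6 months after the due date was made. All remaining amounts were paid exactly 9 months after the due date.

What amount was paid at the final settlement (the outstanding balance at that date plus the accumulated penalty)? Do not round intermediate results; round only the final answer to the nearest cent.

Balance at month 6: €290,000.0000 × (1 + 0.01)^6 = €307,840.8437…
After €127,600.00 payment: €307,840.8437… − €127,600.00 = €180,240.8437…
Balance at month 9: €180,240.8437… × (1 + 0.01)^3 = €185,702.3215…
Penalty: 9 × 2% × €290,000.00 = €52,200.00
Final settlement = outstanding balance + penalty = €185,702.3215… + €52,200.00 = €237,902.32

€237,902.32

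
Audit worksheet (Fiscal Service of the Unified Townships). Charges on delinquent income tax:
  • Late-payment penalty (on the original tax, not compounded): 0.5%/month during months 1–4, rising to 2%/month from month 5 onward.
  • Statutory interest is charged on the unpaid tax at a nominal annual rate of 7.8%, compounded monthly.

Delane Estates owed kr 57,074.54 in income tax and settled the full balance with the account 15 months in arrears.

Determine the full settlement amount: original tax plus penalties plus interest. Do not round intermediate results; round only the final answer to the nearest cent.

Penalty, months 1–4: 4 × 0.5% × kr 57,074.54 = kr 1,141.49…
Penalty, months 5–15: 11 × 2% × kr 57,074.54 = kr 12,556.40…
Interest (7.8%/yr ÷ 12 = 0.65%/month): kr 57,074.54 × ((1 + 0.0065)^15 − 1) = kr 5,825.2374…
Total = kr 57,074.54 + kr 13,697.8896 + kr 5,825.2374… = kr 76,597.67

kr 76,597.67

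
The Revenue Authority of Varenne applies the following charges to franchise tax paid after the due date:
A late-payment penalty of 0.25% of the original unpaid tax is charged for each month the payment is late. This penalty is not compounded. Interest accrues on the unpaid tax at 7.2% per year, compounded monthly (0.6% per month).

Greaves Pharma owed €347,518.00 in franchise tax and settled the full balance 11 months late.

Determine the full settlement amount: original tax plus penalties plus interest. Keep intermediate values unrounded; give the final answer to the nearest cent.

€380,711.55

Late-payment penalty: 11 × 0.25% × €347,518.00 = €9,556.75…
Interest: €347,518.00 × ((1 + 0.006)^11 − 1) = €347,518.00 × 0.0680161… = €23,636.8091…
Total = €347,518.00 + €9,556.7450 + €23,636.8091… = €380,711.55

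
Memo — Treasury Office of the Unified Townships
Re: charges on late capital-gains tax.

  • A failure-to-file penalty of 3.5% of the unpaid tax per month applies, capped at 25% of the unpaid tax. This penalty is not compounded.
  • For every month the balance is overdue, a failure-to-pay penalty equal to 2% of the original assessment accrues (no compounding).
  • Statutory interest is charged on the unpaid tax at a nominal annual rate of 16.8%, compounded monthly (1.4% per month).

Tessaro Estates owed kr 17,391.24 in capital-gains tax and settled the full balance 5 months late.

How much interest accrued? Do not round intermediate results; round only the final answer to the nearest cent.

Interest: kr 17,391.24 × ((1 + 0.014)^5 − 1) = kr 17,391.24 × 0.0719876… = kr 1,251.9542…

kr 1,251.95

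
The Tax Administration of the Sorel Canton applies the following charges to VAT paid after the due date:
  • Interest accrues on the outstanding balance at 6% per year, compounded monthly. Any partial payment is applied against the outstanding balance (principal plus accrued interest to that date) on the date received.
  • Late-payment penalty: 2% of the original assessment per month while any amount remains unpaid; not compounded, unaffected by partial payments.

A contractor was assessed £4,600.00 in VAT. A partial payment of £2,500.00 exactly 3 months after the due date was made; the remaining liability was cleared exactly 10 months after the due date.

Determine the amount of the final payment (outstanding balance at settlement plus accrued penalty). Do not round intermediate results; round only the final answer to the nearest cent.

£3,166.42

Monthly rate = 6% ÷ 12 = 0.5%
Balance at month 3: £4,600.0000 × (1 + 0.005)^3 = £4,669.3456…
After £2,500.00 payment: £4,669.3456… − £2,500.00 = £2,169.3456…
Balance at month 10: £2,169.3456… × (1 + 0.005)^7 = £2,246.4211…
Penalty: 10 × 2% × £4,600.00 = £920.00
Final settlement = outstanding balance + penalty = £2,246.4211… + £920.00 = £3,166.42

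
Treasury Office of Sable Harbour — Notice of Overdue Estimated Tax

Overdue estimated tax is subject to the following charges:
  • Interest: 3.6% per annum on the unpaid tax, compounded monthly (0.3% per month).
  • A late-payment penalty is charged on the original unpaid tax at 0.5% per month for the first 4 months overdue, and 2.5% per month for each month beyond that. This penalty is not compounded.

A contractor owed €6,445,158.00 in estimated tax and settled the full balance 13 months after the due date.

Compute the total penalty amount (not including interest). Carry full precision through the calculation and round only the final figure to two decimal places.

Penalty, months 1–4: 4 × 0.5% × €6,445,158.00 = €128,903.16
Penalty, months 5–13: 9 × 2.5% × €6,445,158.00 = €1,450,160.55
Total penalty = €128,903.16 + €1,450,160.55 = €1,579,063.71

€1,579,063.71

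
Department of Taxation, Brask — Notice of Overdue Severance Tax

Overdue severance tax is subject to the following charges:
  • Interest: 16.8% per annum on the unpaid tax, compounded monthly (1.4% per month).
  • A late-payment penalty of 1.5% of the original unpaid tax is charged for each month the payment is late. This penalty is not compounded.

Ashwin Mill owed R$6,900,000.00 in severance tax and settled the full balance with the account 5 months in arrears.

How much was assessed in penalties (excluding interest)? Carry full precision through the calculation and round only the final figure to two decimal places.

R$517,500.00

Late-payment penalty: 5 × 1.5% × R$6,900,000.00 = R$517,500.00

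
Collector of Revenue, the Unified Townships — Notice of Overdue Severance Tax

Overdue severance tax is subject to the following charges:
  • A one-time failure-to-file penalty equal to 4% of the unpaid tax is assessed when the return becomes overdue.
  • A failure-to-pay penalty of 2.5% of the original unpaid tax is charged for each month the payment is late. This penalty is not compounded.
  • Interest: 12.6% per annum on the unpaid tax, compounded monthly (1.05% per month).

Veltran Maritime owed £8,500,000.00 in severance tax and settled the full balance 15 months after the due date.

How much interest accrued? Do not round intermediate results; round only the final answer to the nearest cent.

£1,441,769.58

Interest: £8,500,000.00 × ((1 + 0.0105)^15 − 1) = £8,500,000.00 × 0.1696200… = £1,441,769.5844…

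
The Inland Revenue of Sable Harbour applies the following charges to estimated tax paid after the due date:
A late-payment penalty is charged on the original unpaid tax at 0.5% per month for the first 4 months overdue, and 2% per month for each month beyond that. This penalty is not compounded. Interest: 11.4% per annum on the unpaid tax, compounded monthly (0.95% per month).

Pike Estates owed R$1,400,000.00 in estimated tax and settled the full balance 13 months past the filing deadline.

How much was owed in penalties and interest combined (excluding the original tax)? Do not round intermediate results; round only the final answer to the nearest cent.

R$463,106.89

Penalty, months 1–4: 4 × 0.5% × R$1,400,000.00 = R$28,000.00
Penalty, months 5–13: 9 × 2% × R$1,400,000.00 = R$252,000.00
Interest: R$1,400,000.00 × ((1 + 0.0095)^13 − 1) = R$1,400,000.00 × 0.1307906… = R$183,106.8874…
Penalties + interest = R$280,000.0000 + R$183,106.8874… = R$463,106.89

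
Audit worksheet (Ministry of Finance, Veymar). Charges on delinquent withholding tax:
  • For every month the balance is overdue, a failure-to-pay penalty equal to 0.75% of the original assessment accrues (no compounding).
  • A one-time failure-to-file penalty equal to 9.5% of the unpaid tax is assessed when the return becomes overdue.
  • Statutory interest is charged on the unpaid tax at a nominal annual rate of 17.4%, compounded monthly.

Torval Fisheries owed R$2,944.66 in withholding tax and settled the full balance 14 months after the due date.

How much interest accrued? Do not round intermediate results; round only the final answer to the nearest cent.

Interest (17.4%/yr ÷ 12 = 1.45%/month): R$2,944.66 × ((1 + 0.0145)^14 − 1) = R$657.5073…

R$657.51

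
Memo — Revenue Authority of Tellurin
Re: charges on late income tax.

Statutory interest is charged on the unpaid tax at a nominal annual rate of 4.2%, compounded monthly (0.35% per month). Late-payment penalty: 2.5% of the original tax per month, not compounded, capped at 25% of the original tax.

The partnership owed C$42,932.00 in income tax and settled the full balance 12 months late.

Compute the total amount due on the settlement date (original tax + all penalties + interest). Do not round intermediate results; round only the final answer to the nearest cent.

Penalty (uncapped): 12 × 2.5% × C$42,932.00 = C$12,879.60; cap = 25% × C$42,932.00 = C$10,733.00 → penalty = C$10,733.00
Interest: C$42,932.00 × ((1 + 0.0035)^12 − 1) = C$42,932.00 × 0.0428180… = C$1,838.2627…
Total = C$42,932.00 + C$10,733.0000 + C$1,838.2627… = C$55,503.26

C$55,503.26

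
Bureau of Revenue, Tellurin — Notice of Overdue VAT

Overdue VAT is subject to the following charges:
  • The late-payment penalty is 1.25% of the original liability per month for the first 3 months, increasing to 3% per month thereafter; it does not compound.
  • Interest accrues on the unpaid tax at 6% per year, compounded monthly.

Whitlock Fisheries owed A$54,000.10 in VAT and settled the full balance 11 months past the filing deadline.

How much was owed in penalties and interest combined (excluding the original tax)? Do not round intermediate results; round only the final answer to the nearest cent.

A$18,030.41

Penalty, months 1–3: 3 × 1.25% × A$54,000.10 = A$2,025.00…
Penalty, months 4–11: 8 × 3% × A$54,000.10 = A$12,960.02…
Interest (6%/yr ÷ 12 = 0.5%/month): A$54,000.10 × ((1 + 0.005)^11 − 1) = A$3,045.3806…
Penalties + interest = A$14,985.0278… + A$3,045.3806… = A$18,030.41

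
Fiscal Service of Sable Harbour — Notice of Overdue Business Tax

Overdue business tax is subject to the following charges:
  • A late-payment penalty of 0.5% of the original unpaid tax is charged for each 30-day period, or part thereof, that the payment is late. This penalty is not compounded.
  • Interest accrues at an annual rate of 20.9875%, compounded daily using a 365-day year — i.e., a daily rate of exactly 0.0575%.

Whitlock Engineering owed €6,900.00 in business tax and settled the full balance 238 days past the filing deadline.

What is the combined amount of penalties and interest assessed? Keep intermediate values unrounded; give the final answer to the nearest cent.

€1,287.62

Penalty periods: ⌈238/30⌉ = 8; penalty = 8 × 0.5% × €6,900.00 = €276.00
Interest: €6,900.00 × ((1 + 0.000575)^238 − 1) = €6,900.00 × 0.14661104… = €1,011.6162…
Penalties + interest = €276.0000 + €1,011.6162… = €1,287.62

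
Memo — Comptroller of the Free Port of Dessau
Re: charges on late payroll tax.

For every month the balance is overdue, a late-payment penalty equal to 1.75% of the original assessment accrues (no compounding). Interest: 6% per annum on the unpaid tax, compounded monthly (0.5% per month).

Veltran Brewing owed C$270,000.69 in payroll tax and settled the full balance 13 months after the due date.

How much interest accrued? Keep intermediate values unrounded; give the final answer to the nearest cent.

Interest: C$270,000.69 × ((1 + 0.005)^13 − 1) = C$270,000.69 × 0.0669862… = C$18,086.3205…

C$18,086.32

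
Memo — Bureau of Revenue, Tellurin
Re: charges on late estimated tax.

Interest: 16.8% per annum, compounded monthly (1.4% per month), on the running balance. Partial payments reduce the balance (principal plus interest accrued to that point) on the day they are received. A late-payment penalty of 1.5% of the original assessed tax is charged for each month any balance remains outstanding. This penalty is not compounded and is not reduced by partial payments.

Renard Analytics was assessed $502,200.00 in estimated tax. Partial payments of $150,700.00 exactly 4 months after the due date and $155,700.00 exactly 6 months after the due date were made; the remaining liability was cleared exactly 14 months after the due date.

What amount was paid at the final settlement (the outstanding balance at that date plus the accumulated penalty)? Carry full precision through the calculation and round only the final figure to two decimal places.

$368,376.65

Balance at month 4: $502,200.0000 × (1 + 0.014)^4 = $530,919.3186…
After $150,700.00 payment: $530,919.3186… − $150,700.00 = $380,219.3186…
Balance at month 6: $380,219.3186… × (1 + 0.014)^2 = $390,939.9825…
After $155,700.00 payment: $390,939.9825… − $155,700.00 = $235,239.9825…
Balance at month 14: $235,239.9825… × (1 + 0.014)^8 = $262,914.6453…
Penalty: 14 × 1.5% × $502,200.00 = $105,462.00
Final settlement = outstanding balance + penalty = $262,914.6453… + $105,462.00 = $368,376.65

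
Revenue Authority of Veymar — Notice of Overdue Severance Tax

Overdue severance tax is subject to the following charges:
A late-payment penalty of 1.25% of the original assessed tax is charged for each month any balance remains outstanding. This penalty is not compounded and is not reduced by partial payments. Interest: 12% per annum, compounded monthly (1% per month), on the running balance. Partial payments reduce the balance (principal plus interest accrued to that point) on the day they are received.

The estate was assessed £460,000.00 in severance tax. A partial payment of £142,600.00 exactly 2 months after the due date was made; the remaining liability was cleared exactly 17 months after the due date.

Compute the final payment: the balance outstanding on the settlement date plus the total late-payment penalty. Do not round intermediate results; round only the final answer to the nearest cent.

Balance at month 2: £460,000.0000 × (1 + 0.01)^2 = £469,246.0000
After £142,600.00 payment: £469,246.0000 − £142,600.00 = £326,646.0000
Balance at month 17: £326,646.0000 × (1 + 0.01)^15 = £379,225.8654…
Penalty: 17 × 1.25% × £460,000.00 = £97,750.00
Final settlement = outstanding balance + penalty = £379,225.8654… + £97,750.00 = £476,975.87

£476,975.87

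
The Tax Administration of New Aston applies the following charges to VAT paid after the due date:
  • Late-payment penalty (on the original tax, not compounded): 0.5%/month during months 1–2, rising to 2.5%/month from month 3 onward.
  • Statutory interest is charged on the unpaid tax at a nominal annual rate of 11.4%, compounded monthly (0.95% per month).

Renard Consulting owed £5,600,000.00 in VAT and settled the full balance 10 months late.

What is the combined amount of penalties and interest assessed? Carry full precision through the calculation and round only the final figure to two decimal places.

Penalty, months 1–2: 2 × 0.5% × £5,600,000.00 = £56,000.00
Penalty, months 3–10: 8 × 2.5% × £5,600,000.00 = £1,120,000.00
Interest: £5,600,000.00 × ((1 + 0.0095)^10 − 1) = £5,600,000.00 × 0.0991659… = £555,328.8447…
Penalties + interest = £1,176,000.0000 + £555,328.8447… = £1,731,328.84

£1,731,328.84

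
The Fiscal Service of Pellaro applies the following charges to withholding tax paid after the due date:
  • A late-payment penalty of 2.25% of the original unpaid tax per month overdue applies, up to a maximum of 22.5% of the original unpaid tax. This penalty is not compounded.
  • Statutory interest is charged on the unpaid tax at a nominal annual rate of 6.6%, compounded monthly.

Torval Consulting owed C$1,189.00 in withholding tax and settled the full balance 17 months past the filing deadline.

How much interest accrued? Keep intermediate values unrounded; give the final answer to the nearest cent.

C$116.20

Interest (6.6%/yr ÷ 12 = 0.55%/month): C$1,189.00 × ((1 + 0.0055)^17 − 1) = C$116.2002…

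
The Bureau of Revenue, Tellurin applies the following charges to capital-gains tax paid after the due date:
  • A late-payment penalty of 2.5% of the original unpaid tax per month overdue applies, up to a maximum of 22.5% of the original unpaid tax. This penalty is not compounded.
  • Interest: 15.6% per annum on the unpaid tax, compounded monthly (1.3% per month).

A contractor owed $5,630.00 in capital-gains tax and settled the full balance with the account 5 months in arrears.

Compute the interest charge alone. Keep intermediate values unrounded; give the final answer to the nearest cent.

Interest: $5,630.00 × ((1 + 0.013)^5 − 1) = $5,630.00 × 0.0667121… = $375.5892…

$375.59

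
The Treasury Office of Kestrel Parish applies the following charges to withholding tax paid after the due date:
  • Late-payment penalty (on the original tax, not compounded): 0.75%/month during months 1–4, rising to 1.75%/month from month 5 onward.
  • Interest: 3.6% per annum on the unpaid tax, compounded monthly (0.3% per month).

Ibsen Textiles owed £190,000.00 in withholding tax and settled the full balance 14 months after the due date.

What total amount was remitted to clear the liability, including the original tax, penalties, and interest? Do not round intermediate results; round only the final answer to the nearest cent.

Penalty, months 1–4: 4 × 0.75% × £190,000.00 = £5,700.00
Penalty, months 5–14: 10 × 1.75% × £190,000.00 = £33,250.00
Interest: £190,000.00 × ((1 + 0.003)^14 − 1) = £190,000.00 × 0.0428289… = £8,137.4928…
Total = £190,000.00 + £38,950.0000 + £8,137.4928… = £237,087.49

£237,087.49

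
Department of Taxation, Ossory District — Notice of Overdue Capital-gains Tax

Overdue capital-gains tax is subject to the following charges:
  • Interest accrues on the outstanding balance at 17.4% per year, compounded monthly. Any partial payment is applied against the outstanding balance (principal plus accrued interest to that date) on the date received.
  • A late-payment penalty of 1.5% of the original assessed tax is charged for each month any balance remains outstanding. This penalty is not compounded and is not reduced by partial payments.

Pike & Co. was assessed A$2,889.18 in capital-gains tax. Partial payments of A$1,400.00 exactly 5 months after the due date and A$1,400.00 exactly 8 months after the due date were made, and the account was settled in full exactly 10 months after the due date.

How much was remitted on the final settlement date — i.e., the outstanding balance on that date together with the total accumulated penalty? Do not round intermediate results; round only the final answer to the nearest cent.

Monthly rate = 17.4% ÷ 12 = 1.45%
Balance at month 5: A$2,889.1800 × (1 + 0.0145)^5 = A$3,104.8088…
After A$1,400.00 payment: A$3,104.8088… − A$1,400.00 = A$1,704.8088…
Balance at month 8: A$1,704.8088… × (1 + 0.0145)^3 = A$1,780.0485…
After A$1,400.00 payment: A$1,780.0485… − A$1,400.00 = A$380.0485…
Balance at month 10: A$380.0485… × (1 + 0.0145)^2 = A$391.1498…
Penalty: 10 × 1.5% × A$2,889.18 = A$433.38…
Final settlement = outstanding balance + penalty = A$391.1498… + A$433.38… = A$824.53

A$824.53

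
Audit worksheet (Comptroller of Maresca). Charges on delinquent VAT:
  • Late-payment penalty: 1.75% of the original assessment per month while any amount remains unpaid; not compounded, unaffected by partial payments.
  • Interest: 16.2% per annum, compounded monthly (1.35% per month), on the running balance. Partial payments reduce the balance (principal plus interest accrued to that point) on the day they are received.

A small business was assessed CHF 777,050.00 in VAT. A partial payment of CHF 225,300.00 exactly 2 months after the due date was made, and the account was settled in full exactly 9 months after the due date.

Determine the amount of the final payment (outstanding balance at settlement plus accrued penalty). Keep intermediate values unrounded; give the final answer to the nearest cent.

CHF 751,636.27

Balance at month 2: CHF 777,050.0000 × (1 + 0.0135)^2 = CHF 798,171.9674…
After CHF 225,300.00 payment: CHF 798,171.9674… − CHF 225,300.00 = CHF 572,871.9674…
Balance at month 9: CHF 572,871.9674… × (1 + 0.0135)^7 = CHF 629,250.8957…
Penalty: 9 × 1.75% × CHF 777,050.00 = CHF 122,385.38…
Final settlement = outstanding balance + penalty = CHF 629,250.8957… + CHF 122,385.38… = CHF 751,636.27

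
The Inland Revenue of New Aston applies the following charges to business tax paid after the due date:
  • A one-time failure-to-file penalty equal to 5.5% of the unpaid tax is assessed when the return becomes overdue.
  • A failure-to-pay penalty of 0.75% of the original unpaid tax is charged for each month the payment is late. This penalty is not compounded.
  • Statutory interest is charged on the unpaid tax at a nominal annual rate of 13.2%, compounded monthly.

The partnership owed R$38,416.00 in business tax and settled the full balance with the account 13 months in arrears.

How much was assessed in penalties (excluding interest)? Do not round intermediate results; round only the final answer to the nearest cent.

Failure-to-file penalty: 5.5% × R$38,416.00 = R$2,112.88
Failure-to-pay penalty: 13 × 0.75% × R$38,416.00 = R$3,745.56
Total penalty = R$2,112.88 + R$3,745.56 = R$5,858.44

R$5,858.44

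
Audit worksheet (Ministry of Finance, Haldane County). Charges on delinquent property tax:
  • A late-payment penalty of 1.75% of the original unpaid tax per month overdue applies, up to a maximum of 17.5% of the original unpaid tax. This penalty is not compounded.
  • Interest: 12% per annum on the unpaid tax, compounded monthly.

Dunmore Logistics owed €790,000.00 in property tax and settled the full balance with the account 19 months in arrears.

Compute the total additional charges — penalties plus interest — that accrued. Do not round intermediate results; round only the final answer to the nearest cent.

€302,656.07

Penalty (uncapped): 19 × 1.75% × €790,000.00 = €262,675.00; cap = 17.5% × €790,000.00 = €138,250.00 → penalty = €138,250.00
Interest (12%/yr ÷ 12 = 1%/month): €790,000.00 × ((1 + 0.01)^19 − 1) = €164,406.0709…
Penalties + interest = €138,250.0000 + €164,406.0709… = €302,656.07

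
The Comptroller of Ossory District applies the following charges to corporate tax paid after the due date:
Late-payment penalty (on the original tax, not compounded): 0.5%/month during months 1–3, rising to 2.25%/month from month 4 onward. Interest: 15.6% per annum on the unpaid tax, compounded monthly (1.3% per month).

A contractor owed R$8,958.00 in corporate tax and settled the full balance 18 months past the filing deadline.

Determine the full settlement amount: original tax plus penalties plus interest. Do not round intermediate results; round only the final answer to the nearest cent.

Penalty, months 1–3: 3 × 0.5% × R$8,958.00 = R$134.37
Penalty, months 4–18: 15 × 2.25% × R$8,958.00 = R$3,023.33…
Interest: R$8,958.00 × ((1 + 0.013)^18 − 1) = R$8,958.00 × 0.2617404… = R$2,344.6707…
Total = R$8,958.00 + R$3,157.6950 + R$2,344.6707… = R$14,460.37

R$14,460.37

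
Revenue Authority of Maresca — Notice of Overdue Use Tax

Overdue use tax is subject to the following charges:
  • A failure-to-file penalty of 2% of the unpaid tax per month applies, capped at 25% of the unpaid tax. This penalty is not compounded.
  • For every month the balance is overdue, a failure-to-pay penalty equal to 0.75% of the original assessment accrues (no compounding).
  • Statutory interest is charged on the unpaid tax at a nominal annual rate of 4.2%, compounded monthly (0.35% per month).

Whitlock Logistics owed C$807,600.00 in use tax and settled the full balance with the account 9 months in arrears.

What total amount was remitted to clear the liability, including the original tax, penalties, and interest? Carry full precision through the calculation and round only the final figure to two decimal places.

C$1,033,279.48

Failure-to-file: 9 × 2% × C$807,600.00 = C$145,368.00 (under the 25% cap)
Failure-to-pay penalty = 0.75% × C$807,600.00 × 9 mo = C$54,513.00
Interest: C$807,600.00 × ((1 + 0.0035)^9 − 1) = C$807,600.00 × 0.0319446… = C$25,798.4755…
Total = C$807,600.00 + C$199,881.0000 + C$25,798.4755… = C$1,033,279.48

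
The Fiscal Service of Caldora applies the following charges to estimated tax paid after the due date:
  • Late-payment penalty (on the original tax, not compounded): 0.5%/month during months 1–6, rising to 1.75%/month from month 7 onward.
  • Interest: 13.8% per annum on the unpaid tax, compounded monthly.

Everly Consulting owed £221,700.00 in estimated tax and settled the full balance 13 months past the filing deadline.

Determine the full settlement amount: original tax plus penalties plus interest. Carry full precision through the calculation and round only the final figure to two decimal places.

£291,039.61

Penalty, months 1–6: 6 × 0.5% × £221,700.00 = £6,651.00
Penalty, months 7–13: 7 × 1.75% × £221,700.00 = £27,158.25
Interest (13.8%/yr ÷ 12 = 1.15%/month): £221,700.00 × ((1 + 0.0115)^13 − 1) = £35,530.3600…
Total = £221,700.00 + £33,809.2500 + £35,530.3600… = £291,039.61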